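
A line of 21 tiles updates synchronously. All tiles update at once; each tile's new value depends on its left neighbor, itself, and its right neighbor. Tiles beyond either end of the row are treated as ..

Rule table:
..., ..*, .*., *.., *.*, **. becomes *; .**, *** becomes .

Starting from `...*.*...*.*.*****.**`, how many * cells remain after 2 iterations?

8

iteration 1: *************....**.*
iteration 2: ............*****.***
count of *: 8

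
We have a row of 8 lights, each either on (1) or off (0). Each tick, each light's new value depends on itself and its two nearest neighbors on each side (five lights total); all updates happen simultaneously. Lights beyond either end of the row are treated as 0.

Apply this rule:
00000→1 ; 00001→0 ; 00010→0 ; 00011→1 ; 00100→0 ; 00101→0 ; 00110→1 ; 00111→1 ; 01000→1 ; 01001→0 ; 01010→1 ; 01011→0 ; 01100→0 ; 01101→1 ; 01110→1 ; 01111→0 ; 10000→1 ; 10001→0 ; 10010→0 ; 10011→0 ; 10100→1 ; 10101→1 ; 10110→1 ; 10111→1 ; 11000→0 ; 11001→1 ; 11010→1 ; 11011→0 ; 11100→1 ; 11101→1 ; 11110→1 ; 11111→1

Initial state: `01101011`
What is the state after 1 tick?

11111010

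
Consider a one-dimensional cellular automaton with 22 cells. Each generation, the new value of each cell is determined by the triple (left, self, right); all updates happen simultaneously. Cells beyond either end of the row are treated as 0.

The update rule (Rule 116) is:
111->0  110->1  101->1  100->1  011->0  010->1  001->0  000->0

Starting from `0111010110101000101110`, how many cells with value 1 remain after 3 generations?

0001111011111100110011
0000001100000110011001
0000000110000011001101
count of 1: 7

7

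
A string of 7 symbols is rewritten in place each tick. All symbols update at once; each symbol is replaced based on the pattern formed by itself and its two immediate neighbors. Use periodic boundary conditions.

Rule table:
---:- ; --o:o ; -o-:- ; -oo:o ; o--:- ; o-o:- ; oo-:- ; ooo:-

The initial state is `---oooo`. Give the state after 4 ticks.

tick 1: --oo---
tick 2: -oo----
tick 3: oo-----
tick 4: o-----o

o-----o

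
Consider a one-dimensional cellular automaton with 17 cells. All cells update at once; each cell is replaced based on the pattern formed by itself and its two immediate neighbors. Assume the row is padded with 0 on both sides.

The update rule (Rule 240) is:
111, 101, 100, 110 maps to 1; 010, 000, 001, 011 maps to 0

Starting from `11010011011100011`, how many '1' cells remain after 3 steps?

step 1: 01101001101110001
step 2: 00110100110111000
step 3: 00011010011011100
count of 1: 8

8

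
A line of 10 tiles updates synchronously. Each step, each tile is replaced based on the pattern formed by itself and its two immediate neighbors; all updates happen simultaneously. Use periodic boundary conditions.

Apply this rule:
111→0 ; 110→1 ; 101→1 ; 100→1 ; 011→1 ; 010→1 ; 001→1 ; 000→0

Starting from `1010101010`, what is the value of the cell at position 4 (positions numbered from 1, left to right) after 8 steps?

step 1: 1111111111
step 2: 0000000000
step 3: 0000000000  (fixed point — unchanged through step 8)
position 4 holds 0

0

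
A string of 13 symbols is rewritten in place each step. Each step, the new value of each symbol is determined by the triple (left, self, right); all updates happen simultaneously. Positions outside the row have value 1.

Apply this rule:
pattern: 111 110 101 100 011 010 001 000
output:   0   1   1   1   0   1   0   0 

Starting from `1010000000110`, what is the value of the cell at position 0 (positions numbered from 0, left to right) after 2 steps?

1111000000011
0001100000000
position 0 holds 0

0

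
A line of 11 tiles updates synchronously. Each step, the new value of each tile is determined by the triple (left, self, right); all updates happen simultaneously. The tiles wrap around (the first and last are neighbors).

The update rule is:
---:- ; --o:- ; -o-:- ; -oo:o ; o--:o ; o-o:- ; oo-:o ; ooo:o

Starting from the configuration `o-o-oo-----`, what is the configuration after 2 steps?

----oooo---

----ooo----
----oooo---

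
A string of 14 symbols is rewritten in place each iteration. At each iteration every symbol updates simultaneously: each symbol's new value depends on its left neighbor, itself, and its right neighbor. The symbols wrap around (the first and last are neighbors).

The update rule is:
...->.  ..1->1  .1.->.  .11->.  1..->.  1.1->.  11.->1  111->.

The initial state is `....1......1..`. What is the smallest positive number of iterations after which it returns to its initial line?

7

iteration 1: ...1......1...
iteration 2: ..1......1....
iteration 3: .1......1.....
iteration 4: 1......1......
iteration 5: ......1......1
iteration 6: .....1......1.
iteration 7: ....1......1..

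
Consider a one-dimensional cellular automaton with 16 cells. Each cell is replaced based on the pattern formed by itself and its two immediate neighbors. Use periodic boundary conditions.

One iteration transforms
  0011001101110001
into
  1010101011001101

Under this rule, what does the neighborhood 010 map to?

At position 15 the neighborhood is 010; the next row has 1 there.

1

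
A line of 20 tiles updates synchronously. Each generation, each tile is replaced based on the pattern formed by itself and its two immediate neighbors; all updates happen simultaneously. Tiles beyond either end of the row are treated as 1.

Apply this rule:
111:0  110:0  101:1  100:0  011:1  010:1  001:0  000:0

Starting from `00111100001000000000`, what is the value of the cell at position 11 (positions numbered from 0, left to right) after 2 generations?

00100000001000000000
00100000001000000000
position 11 holds 0

0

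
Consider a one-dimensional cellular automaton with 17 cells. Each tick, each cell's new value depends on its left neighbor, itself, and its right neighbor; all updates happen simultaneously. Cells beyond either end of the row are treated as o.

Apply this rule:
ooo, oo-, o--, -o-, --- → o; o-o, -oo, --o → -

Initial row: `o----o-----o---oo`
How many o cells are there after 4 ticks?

oooo-ooooo-ooo--o
oooo--oooo--ooo--
ooooo--oooo--ooo-
oooooo--oooo--oo-
count of o: 12

12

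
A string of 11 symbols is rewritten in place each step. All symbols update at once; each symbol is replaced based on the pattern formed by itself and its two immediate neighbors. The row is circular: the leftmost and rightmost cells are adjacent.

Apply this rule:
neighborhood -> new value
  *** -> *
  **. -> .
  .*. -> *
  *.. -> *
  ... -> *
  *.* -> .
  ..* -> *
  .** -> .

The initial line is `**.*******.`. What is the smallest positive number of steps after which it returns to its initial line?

4

....*****..
****.***.**
***...*...*
**.*******.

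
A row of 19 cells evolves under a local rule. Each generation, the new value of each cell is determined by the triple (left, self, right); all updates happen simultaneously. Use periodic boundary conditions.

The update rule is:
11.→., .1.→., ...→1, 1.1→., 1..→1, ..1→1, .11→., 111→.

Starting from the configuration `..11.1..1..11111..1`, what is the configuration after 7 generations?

11....11111.....111

11....11.11.....11.
..1111.....11111...
11....11111.....111
..1111.....11111...  (repeats generation 2; period 2)
generation 7: 11....11111.....111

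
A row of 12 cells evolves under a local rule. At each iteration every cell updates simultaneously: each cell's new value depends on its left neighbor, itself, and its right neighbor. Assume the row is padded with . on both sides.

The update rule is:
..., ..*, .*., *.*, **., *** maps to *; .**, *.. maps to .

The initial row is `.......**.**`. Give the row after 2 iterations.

iteration 1: *******.**.*
iteration 2: .*******.***

.*******.***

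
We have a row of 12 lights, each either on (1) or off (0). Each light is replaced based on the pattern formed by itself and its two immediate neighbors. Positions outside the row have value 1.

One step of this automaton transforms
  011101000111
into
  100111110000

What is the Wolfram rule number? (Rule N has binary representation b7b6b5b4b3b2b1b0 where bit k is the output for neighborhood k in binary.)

position 2: 111 → 0  (bit 7 = 0)
position 3: 110 → 1  (bit 6 = 1)
position 0: 101 → 1  (bit 5 = 1)
position 6: 100 → 1  (bit 4 = 1)
position 1: 011 → 0  (bit 3 = 0)
position 5: 010 → 1  (bit 2 = 1)
position 8: 001 → 0  (bit 1 = 0)
position 7: 000 → 1  (bit 0 = 1)
bits b7..b0 = 01110101 = 117

117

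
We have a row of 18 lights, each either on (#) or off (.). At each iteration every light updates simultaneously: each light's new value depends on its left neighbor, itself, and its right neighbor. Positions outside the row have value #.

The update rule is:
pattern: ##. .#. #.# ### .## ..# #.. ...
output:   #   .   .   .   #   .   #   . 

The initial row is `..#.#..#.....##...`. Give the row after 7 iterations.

#....#..#....###..
##....#..#...#.##.
.##....#..#....##.
.###....#..#...##.
.#.##....#..#..##.
...###....#..#.##.
#..#.##....#...##.

#..#.##....#...##.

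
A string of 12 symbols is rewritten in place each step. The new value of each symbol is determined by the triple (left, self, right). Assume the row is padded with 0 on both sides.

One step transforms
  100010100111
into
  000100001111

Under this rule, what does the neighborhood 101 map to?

At position 5 the neighborhood is 101; the next row has 0 there.

0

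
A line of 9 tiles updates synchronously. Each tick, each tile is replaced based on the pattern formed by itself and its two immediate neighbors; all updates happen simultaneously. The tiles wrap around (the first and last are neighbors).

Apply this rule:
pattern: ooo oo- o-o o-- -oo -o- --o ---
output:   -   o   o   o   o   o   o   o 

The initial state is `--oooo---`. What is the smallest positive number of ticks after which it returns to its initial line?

tick 1: ooo--oooo
tick 2: --oooo---

2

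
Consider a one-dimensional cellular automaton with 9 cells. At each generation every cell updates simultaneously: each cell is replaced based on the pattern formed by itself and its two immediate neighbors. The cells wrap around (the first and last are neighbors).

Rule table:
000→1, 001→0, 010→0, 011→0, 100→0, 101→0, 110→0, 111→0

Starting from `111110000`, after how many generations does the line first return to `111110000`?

2

000000110
111110000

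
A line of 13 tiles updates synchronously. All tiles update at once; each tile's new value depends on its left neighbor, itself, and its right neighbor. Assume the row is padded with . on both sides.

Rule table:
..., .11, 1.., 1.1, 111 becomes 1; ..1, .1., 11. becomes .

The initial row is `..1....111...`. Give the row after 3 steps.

..11.11.111.1

1..111.11.111
.1.11.11.111.
..11.11.111.1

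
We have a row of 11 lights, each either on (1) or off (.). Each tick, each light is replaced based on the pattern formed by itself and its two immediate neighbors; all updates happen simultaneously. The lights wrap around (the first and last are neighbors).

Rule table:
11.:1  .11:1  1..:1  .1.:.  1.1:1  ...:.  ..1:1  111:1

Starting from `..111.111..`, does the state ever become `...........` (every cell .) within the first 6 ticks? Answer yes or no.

no

.111111111.
11111111111
11111111111  (fixed point — unchanged through tick 6)
tick 6 is 11111111111, still not uniform .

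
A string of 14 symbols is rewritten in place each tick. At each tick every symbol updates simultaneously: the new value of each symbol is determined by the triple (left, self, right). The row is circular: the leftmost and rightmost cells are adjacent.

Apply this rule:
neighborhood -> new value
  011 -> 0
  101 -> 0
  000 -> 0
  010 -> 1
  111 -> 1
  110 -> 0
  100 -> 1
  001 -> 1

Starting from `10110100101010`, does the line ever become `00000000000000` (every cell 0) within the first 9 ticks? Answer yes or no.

no

tick 1: 10000111101010
tick 2: 11001011001010
tick 3: 00111000111010
tick 4: 01010101010011
tick 5: 01010101011100
tick 6: 11010101001010
tick 7: 00010101111010
tick 8: 00110100110011
tick 9: 11000111001100
tick 9 is 11000111001100, still not uniform 0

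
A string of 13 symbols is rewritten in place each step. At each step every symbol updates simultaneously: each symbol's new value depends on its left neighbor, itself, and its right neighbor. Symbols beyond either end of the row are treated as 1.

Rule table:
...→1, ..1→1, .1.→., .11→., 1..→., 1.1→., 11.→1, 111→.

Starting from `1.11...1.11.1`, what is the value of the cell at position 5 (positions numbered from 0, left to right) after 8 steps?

.

1..1.11...1..
1.1...1.11..1
1...11...1.1.
1.11.1.11....
1..1....1.111
1.1..111.....
1...1..1.1111
1.11..1......
position 5 holds .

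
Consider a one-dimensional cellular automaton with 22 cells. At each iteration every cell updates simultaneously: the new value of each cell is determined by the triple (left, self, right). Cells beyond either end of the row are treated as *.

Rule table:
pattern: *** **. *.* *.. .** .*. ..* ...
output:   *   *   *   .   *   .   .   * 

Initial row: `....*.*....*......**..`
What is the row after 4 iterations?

********************..

.**..*..**...****.**..
***.....**.*.*******..
***.***.***.********..
********************..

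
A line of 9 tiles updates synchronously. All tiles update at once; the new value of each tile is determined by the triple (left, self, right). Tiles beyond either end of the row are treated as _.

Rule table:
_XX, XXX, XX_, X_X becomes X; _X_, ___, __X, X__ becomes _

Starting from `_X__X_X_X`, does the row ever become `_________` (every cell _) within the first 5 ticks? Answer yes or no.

_____X_X_
______X__
_________
all cells are _ at tick 3

yes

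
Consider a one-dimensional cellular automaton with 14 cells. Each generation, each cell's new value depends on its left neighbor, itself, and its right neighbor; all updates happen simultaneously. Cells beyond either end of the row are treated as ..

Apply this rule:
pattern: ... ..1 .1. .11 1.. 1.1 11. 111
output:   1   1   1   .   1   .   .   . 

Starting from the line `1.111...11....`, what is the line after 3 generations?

.....111..1111

generation 1: 1....111..1111
generation 2: 11111...11....
generation 3: .....111..1111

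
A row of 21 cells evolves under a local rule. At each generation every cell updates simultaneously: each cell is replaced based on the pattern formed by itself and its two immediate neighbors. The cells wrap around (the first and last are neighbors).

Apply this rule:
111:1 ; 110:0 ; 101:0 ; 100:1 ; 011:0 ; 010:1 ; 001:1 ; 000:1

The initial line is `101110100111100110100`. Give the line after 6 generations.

generation 1: 100100111011011000111
generation 2: 011111010000000111011
generation 3: 001110011111111010000
generation 4: 110101101111110011111
generation 5: 100100000111101101111
generation 6: 011111111011000000111

011111111011000000111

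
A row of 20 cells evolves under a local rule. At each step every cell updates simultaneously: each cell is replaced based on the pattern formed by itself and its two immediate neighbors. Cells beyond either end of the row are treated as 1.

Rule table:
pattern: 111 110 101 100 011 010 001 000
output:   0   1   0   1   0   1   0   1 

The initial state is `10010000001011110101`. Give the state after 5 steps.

11011111101000010100
01000000101111010110
01111110100001010010
00000010111101011010
11111010000101001010

11111010000101001010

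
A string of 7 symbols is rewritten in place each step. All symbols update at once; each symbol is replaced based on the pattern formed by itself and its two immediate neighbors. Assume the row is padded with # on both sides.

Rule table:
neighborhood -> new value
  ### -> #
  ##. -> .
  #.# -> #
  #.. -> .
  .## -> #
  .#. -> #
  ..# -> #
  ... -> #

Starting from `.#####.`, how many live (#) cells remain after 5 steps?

6

#####.#
####.##
###.###
##.####
#.#####
count of #: 6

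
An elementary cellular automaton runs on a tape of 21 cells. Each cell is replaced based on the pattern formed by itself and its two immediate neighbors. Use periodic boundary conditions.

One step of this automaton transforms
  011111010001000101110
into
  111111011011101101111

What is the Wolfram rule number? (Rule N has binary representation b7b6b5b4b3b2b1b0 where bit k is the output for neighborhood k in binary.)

position 2: 111 → 1  (bit 7 = 1)
position 5: 110 → 1  (bit 6 = 1)
position 6: 101 → 0  (bit 5 = 0)
position 8: 100 → 1  (bit 4 = 1)
position 1: 011 → 1  (bit 3 = 1)
position 7: 010 → 1  (bit 2 = 1)
position 0: 001 → 1  (bit 1 = 1)
position 9: 000 → 0  (bit 0 = 0)
bits b7..b0 = 11011110 = 222

222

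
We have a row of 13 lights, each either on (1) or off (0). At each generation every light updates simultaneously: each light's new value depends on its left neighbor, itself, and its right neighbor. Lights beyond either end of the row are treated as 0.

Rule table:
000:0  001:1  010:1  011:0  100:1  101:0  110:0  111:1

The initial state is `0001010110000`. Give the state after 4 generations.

generation 1: 0011010001000
generation 2: 0100011011100
generation 3: 1110100001010
generation 4: 0100110011011

0100110011011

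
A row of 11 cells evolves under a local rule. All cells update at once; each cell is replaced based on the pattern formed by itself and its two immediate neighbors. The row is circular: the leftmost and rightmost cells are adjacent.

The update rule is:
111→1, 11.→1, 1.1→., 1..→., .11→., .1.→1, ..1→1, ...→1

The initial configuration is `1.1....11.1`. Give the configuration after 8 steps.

1.1.111.1..
1.1..11.1.1
1.1.1.1.1..
1.1.1.1.1.1
1.1.1.1.1..  (repeats step 3; period 2)
step 8: 1.1.1.1.1.1

1.1.1.1.1.1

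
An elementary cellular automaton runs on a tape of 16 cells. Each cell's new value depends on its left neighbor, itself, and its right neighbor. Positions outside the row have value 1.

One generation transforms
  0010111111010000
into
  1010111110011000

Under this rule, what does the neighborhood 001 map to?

At position 1 the neighborhood is 001; the next row has 0 there.

0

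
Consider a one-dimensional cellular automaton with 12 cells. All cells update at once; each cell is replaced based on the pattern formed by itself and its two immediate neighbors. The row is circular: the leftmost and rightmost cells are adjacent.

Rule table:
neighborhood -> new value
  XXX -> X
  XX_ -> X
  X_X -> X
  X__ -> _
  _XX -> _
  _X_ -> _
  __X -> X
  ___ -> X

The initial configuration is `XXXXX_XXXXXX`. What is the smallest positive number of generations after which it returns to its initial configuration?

12

XXXXXX_XXXXX
XXXXXXX_XXXX
XXXXXXXX_XXX
XXXXXXXXX_XX
XXXXXXXXXX_X
XXXXXXXXXXX_
_XXXXXXXXXXX
X_XXXXXXXXXX
XX_XXXXXXXXX
XXX_XXXXXXXX
XXXX_XXXXXXX
XXXXX_XXXXXX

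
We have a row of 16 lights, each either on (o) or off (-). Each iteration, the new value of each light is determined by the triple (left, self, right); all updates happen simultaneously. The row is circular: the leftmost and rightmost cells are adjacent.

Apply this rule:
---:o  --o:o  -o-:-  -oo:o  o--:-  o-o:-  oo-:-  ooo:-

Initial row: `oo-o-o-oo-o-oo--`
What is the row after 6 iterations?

o------o----o--o
--ooooo--ooo--oo
-oo-----oo---oo-
oo--ooooo--ooo--
o--oo-----oo---o
--oo--ooooo--ooo

--oo--ooooo--ooo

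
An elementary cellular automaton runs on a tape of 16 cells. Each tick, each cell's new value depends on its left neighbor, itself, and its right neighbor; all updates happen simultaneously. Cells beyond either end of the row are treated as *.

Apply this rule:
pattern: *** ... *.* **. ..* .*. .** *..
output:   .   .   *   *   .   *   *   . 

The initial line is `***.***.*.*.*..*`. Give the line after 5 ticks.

..***.*.....*..*

..***.*******..*
..*.***.....*..*
..***.*.....*..*
..*.***.....*..*  (repeats tick 2; period 2)
tick 5: ..***.*.....*..*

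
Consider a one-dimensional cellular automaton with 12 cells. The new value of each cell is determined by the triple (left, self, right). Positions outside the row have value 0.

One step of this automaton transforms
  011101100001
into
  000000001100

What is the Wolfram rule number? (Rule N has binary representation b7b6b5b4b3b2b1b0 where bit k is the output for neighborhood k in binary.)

1

position 2: 111 → 0  (bit 7 = 0)
position 3: 110 → 0  (bit 6 = 0)
position 4: 101 → 0  (bit 5 = 0)
position 7: 100 → 0  (bit 4 = 0)
position 1: 011 → 0  (bit 3 = 0)
position 11: 010 → 0  (bit 2 = 0)
position 0: 001 → 0  (bit 1 = 0)
position 8: 000 → 1  (bit 0 = 1)
bits b7..b0 = 00000001 = 1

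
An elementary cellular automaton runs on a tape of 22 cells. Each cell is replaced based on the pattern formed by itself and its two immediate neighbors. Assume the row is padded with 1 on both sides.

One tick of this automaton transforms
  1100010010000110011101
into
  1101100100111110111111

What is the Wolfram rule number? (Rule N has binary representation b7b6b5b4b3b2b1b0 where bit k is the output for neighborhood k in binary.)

235

position 0: 111 → 1  (bit 7 = 1)
position 1: 110 → 1  (bit 6 = 1)
position 20: 101 → 1  (bit 5 = 1)
position 2: 100 → 0  (bit 4 = 0)
position 13: 011 → 1  (bit 3 = 1)
position 5: 010 → 0  (bit 2 = 0)
position 4: 001 → 1  (bit 1 = 1)
position 3: 000 → 1  (bit 0 = 1)
bits b7..b0 = 11101011 = 235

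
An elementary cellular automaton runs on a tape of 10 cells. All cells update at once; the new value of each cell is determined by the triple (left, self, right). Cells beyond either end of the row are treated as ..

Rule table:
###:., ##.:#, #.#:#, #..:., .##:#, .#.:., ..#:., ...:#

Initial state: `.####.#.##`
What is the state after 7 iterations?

iteration 1: .#..##.###
iteration 2: ....####.#
iteration 3: ###.#..##.
iteration 4: #.##...##.
iteration 5: .###.#.##.
iteration 6: .#.##.###.
iteration 7: ..#####.#.

..#####.#.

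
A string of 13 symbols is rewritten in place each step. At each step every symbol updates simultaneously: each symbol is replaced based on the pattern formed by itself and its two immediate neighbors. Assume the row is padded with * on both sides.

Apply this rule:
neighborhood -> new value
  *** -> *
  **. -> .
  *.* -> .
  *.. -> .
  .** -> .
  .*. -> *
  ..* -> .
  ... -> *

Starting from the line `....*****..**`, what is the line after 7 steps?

.**..***....*
......*..**..
.****.*......
..**..*.****.
......*..**..  (repeats step 2; period 3)
step 7: ..**..*.****.

..**..*.****.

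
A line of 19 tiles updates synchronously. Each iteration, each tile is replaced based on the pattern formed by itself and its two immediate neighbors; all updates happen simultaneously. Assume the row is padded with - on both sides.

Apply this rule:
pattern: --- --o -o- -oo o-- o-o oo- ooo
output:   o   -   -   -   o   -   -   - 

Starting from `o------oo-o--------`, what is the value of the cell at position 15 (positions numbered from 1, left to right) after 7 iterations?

o

-ooooo-----oooooooo
------oooo---------
ooooo-----ooooooooo
-----oooo----------
oooo-----oooooooooo
----oooo-----------
ooo-----ooooooooooo
position 15 holds o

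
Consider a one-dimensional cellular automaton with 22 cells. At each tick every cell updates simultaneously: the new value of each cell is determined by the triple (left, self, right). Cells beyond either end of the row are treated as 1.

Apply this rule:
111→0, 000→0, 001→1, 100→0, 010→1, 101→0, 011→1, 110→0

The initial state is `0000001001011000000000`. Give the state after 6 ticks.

0100110011000000110011

0000011011010000000001
0000110010010000000011
0001100110110000000110
0011001100100000001100
0110011001100000011001
0100110011000000110011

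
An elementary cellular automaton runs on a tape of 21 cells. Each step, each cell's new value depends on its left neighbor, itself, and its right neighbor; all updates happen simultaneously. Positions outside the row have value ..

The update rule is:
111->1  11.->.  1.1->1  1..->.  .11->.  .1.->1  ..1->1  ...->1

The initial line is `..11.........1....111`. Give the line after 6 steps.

11...111111111.111.1.
...11.1111111.1.1.11.
111..1.11111.11111...
.1..111.111.1.111..11
11.1.1.1.1.111.1..1..
..111111111.1.11.11.1

..111111111.1.11.11.1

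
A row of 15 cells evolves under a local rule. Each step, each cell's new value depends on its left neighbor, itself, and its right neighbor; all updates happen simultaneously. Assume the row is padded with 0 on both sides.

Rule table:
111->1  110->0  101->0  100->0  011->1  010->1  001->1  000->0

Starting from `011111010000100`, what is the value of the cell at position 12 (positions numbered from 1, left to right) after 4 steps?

0

step 1: 111110010001100
step 2: 111100110011000
step 3: 111001100110000
step 4: 110011001100000
position 12 holds 0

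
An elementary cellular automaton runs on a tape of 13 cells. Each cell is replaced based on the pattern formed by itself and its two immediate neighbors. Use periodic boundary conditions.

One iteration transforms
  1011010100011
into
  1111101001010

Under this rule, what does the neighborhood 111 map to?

0

At position 12 the neighborhood is 111; the next row has 0 there.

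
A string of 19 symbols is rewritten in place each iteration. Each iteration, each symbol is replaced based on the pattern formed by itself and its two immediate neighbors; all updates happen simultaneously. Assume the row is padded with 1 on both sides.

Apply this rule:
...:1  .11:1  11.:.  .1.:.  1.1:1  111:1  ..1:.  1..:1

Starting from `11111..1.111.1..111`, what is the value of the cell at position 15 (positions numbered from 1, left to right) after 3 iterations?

1

1111.1..111.1.1.111
111.1.1.11.1.1.1111
11.1.1.11.1.1.11111
position 15 holds 1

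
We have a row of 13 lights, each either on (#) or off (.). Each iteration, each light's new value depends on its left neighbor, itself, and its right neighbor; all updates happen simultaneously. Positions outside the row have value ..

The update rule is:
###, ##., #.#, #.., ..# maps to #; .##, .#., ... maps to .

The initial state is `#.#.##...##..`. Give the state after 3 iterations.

.#.#.##.#.##.
#.#.#.##.#.##
.#.#.#.##.#.#

.#.#.#.##.#.#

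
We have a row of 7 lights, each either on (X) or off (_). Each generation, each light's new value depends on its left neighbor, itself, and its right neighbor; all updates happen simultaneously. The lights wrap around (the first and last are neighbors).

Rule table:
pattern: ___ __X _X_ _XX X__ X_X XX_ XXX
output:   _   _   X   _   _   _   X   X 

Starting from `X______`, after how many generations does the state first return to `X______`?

X______

1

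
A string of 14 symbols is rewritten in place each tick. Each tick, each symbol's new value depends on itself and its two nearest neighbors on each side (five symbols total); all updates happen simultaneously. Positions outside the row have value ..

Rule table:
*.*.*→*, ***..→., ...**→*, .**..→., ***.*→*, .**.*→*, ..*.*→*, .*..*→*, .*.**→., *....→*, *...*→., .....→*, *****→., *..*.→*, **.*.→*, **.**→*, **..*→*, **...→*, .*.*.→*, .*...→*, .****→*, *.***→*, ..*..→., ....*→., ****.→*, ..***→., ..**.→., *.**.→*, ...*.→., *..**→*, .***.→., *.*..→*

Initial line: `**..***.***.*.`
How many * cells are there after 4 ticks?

10

..**..***.****
.*..**..*****.
..**..**.*.*.*
.*..**.*******
count of *: 10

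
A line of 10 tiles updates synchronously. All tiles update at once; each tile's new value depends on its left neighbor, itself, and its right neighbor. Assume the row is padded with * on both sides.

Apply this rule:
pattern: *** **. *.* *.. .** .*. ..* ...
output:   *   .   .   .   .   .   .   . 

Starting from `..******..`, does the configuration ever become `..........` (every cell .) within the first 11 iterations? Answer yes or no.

iteration 1: ...****...
iteration 2: ....**....
iteration 3: ..........
all cells are . at iteration 3

yes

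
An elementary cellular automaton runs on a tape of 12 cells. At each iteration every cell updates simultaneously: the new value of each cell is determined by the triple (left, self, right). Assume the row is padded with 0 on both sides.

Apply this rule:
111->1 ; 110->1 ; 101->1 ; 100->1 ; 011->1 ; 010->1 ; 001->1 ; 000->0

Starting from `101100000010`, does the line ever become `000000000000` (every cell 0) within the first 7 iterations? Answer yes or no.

111110000111
111111001111
111111111111
111111111111  (fixed point — unchanged through iteration 7)
iteration 7 is 111111111111, still not uniform 0

no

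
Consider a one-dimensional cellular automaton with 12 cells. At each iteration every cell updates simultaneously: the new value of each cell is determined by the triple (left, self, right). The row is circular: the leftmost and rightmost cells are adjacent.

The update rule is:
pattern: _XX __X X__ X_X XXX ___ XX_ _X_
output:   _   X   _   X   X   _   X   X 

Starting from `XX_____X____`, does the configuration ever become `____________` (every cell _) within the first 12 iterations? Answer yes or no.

no

_X____XX___X
XX___X_X__XX
XX__XXXX_X_X
XX_X_XXXXXX_
_XXXX_XXXXXX
X_XXXX_XXXXX
XX_XXXX_XXXX
XXX_XXXX_XXX
XXXX_XXXX_XX
XXXXX_XXXX_X
XXXXXX_XXXX_
_XXXXXX_XXXX
iteration 12 is _XXXXXX_XXXX, still not uniform _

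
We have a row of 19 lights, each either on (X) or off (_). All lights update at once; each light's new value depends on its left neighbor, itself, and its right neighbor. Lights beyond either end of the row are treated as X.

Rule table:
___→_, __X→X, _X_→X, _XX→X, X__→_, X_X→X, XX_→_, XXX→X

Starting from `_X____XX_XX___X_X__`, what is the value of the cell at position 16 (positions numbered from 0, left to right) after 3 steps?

XX___XX_XX___XXXX_X
X___XX_XX___XXXX_XX
___XX_XX___XXXX_XXX
position 16 holds X

X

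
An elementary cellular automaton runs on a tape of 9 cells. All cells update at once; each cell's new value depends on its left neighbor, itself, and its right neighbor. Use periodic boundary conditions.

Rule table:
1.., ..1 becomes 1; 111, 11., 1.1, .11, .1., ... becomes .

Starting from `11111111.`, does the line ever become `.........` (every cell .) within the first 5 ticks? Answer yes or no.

yes

.........
all cells are . at tick 1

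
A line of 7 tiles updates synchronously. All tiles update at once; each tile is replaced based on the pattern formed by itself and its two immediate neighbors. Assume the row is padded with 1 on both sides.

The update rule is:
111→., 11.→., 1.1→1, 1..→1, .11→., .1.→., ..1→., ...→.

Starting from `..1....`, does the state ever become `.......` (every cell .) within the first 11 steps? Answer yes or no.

1..1...
.1..1..
1.1..1.
.1.1..1
1.1.1..
.1.1.1.
1.1.1.1
.1.1.1.  (repeats step 6; period 2)
step 11: 1.1.1.1
step 11 is 1.1.1.1, still not uniform .

no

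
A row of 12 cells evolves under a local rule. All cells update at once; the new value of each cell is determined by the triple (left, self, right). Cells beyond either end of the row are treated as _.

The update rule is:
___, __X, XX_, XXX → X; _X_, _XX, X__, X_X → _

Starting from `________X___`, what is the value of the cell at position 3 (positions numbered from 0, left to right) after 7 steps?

_

XXXXXXXX__XX
_XXXXXXX_X_X
X_XXXXXX____
___XXXXX_XXX
XXX_XXXX__XX
_XX__XXX_X_X
X_X_X_XX____
position 3 holds _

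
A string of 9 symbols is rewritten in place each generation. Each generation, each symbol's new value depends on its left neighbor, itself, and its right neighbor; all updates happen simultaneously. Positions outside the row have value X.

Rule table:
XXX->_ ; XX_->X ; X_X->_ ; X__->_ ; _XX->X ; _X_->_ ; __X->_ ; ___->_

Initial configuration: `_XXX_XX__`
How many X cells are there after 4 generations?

2

_X_X_XX__
_____XX__
_____XX__  (fixed point — unchanged through generation 4)
count of X: 2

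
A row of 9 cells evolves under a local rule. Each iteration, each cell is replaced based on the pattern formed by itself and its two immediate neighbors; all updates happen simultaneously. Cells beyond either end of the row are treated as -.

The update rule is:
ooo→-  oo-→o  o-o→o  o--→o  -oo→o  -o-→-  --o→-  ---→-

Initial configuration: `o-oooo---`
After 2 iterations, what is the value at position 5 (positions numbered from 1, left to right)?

-oo--oo--
-ooo-ooo-
position 5 holds -

-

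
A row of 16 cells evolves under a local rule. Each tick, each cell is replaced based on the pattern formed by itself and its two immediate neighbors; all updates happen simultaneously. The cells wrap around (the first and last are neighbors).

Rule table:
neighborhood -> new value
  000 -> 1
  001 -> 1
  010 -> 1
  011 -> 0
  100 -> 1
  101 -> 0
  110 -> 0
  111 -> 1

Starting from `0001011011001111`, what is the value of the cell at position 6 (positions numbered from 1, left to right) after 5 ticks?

1111000000110110
0110111111000000
1000011110111111
0111101100011111
0011000011101110
position 6 holds 0

0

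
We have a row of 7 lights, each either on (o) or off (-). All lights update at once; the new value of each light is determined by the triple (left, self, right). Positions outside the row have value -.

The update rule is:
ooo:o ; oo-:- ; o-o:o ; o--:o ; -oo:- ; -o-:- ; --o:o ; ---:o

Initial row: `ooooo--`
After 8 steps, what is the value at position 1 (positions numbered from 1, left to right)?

-ooo-oo
o-o-o--
-o-o-oo
o-o-o--  (repeats step 2; period 2)
step 8: o-o-o--
position 1 holds o

o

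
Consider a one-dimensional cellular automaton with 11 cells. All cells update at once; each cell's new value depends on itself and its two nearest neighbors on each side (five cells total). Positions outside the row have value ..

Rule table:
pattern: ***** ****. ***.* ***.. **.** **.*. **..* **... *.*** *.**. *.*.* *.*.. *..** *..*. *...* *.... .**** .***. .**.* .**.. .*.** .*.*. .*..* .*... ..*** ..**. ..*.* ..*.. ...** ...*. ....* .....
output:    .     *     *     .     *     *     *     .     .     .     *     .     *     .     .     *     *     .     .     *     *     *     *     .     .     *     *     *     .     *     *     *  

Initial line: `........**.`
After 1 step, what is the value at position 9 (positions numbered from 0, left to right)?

*******.**.
position 9 holds *

*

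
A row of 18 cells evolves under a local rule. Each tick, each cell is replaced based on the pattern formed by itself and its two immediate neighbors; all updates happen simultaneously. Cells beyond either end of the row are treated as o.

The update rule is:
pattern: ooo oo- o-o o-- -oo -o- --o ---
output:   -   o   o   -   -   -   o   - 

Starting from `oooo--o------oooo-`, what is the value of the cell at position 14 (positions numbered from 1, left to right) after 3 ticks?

-

tick 1: ---o-o------o---oo
tick 2: --o-o------o---o--
tick 3: -o-o------o---o--o
position 14 holds -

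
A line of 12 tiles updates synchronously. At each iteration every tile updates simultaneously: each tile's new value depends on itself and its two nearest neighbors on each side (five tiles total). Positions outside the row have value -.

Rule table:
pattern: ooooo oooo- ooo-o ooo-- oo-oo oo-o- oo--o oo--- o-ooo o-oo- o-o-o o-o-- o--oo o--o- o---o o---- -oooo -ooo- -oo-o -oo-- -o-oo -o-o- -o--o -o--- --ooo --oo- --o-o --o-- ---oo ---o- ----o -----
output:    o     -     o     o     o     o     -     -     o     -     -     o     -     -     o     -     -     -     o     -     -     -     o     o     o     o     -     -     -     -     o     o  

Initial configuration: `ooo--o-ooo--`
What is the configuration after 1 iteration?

o-o----o-o--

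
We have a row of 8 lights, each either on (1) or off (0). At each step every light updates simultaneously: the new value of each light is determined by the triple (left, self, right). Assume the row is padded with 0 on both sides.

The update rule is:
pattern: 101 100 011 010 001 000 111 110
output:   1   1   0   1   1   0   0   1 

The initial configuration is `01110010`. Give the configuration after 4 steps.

10011111
11100001
00110011
01011101

01011101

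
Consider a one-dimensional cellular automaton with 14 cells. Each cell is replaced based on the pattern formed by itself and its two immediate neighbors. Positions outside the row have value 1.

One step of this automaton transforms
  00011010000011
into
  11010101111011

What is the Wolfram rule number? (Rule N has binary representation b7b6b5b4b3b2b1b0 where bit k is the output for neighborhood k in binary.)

185

position 13: 111 → 1  (bit 7 = 1)
position 4: 110 → 0  (bit 6 = 0)
position 5: 101 → 1  (bit 5 = 1)
position 0: 100 → 1  (bit 4 = 1)
position 3: 011 → 1  (bit 3 = 1)
position 6: 010 → 0  (bit 2 = 0)
position 2: 001 → 0  (bit 1 = 0)
position 1: 000 → 1  (bit 0 = 1)
bits b7..b0 = 10111001 = 185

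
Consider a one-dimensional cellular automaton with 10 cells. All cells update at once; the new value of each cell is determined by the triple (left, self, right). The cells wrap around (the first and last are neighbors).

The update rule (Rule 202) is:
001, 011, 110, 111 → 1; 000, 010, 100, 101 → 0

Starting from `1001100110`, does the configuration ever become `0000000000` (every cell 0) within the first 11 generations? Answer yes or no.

0011101110
0111101110
1111101110
1111101110  (fixed point — unchanged through generation 11)
generation 11 is 1111101110, still not uniform 0

no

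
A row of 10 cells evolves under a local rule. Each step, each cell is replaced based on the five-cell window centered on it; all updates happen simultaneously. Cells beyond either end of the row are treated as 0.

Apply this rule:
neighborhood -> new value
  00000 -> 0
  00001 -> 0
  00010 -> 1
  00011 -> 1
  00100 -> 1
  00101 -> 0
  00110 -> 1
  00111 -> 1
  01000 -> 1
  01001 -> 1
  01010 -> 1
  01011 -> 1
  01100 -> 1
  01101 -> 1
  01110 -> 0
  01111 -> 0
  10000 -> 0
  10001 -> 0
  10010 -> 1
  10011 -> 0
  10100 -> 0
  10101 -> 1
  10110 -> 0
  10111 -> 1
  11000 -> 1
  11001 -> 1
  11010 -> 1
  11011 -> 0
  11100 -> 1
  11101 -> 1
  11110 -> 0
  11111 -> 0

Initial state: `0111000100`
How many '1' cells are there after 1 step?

7

1101101110
count of 1: 7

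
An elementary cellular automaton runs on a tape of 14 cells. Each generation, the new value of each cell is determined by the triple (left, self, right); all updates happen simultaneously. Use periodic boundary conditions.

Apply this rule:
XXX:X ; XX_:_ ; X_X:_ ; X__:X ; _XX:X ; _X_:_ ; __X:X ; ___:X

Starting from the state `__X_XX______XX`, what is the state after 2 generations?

X_XX__XXXXXX__

XX__X_XXXXXXX_
X_XX__XXXXXX__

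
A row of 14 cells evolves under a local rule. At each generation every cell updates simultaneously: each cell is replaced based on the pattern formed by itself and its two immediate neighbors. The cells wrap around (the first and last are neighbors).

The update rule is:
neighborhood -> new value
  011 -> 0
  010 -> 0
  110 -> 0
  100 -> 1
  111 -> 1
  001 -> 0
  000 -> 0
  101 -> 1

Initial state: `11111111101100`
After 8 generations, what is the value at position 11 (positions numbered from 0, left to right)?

01111111010010
00111110101001
10011101010100
01001010101010
00100101010101
10010010101010
01001001010101
10100100101010
position 11 holds 0

0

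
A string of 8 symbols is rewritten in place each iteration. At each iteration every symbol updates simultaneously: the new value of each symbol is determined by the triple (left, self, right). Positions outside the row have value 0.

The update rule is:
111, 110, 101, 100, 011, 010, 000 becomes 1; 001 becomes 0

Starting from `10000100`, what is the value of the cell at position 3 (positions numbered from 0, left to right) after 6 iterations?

11110111
11111111
11111111  (fixed point — unchanged through iteration 6)
position 3 holds 1

1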